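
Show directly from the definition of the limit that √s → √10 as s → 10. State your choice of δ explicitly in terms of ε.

δ = min(10, √10·ε)

Fix ε > 0. We want δ > 0 such that 0 < |s − 10| < δ implies |√s − √10| < ε.
Rationalise: √s − √10 = (s − 10)/(√s + √10), so |√s − √10| = |s − 10|/(√s + √10).
Restrict δ ≤ 10 so that |s − 10| < 10 forces s > 0, and then √s + √10 > √10.
Hence |√s − √10| < |s − 10|/√10, which is < ε once |s − 10| < √10·ε.
Take δ = min(10, √10·ε). If 0 < |s − 10| < δ then s > 0 and |√s − √10| < |s − 10|/√10 < ε.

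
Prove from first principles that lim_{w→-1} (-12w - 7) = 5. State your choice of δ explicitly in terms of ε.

δ = ε/12

Let ε > 0. We need δ > 0 so that 0 < |w + 1| < δ implies |(-12w - 7) − 5| < ε.
Since (-12w - 7) − 5 = -12(w + 1), we have |(-12w - 7) − 5| = 12|w + 1|.
So 12|w + 1| < ε exactly when |w + 1| < ε/12.
Take δ = ε/12. If 0 < |w + 1| < δ then |(-12w - 7) − 5| = 12|w + 1| < 12·(ε/12) = ε.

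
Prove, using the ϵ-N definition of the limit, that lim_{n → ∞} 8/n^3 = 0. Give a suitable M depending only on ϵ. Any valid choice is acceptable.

Suppose ϵ > 0. For n ≥ 1, |8/n^3 − 0| = 8/n^3.
8/n^3 < ϵ ⇔ n^3 > 8/ϵ ⇔ n > (8/ϵ)^{1/3}.
Take M = (8/ϵ)^{1/3}. Then n > M implies 8/n^3 < ϵ.

M = (8/ϵ)^{1/3}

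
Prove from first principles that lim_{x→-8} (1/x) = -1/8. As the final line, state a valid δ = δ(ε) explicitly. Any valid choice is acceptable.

Suppose ε > 0. We seek δ > 0 such that 0 < |x + 8| < δ implies |1/x + 1/8| < ε.
|1/x + 1/8| = |-8 − x|/(8·|x|) = |x + 8|/(8|x|).
Restrict δ ≤ 4. Then |x + 8| < 4 gives |x| > 4, so 8|x| > 32.
Then |1/x + 1/8| < |x + 8|/32, which is < ε when |x + 8| < 32ε.
Take δ = min(4, 32ε). Then 0 < |x + 8| < δ gives both |x + 8| < 4 and |x + 8| < 32ε, so |1/x + 1/8| < ε.

δ = min(4, 32ε)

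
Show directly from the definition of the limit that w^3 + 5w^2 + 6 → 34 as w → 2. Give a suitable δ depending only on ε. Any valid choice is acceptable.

δ = min(1, ε/44)

Suppose ε > 0. We want δ > 0 such that 0 < |w − 2| < δ implies |(w^3 + 5w^2 + 6) − 34| < ε.
(w^3 + 5w^2 + 6) − 34 = w^3 + 5w^2 - 28 = (w − 2)(w^2 + 7w + 14).
So |(w^3 + 5w^2 + 6) − 34| = |w − 2|·|w^2 + 7w + 14|.
Require δ ≤ 1. Then |w − 2| < 1 gives |w| < 3, and by the triangle inequality |w^2 + 7w + 14| ≤ 3^2 + 7·3 + 14 = 44.
Hence |(w^3 + 5w^2 + 6) − 34| ≤ 44|w − 2| < ε provided |w − 2| < ε/44.
Take δ = min(1, ε/44). Then 0 < |w − 2| < δ gives both |w − 2| < 1 and |w − 2| < ε/44, so |(w^3 + 5w^2 + 6) − 34| < ε.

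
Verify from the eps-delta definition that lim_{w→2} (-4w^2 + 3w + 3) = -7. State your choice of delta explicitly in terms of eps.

delta = min(1, eps/17)

Let eps > 0. We want delta > 0 such that 0 < |w − 2| < delta implies |(-4w^2 + 3w + 3) + 7| < eps.
(-4w^2 + 3w + 3) + 7 = -4w^2 + 3w + 10 = (w − 2)(-4w - 5).
So |(-4w^2 + 3w + 3) + 7| = |w − 2|·|-4w - 5|.
Require delta ≤ 1. Then |w − 2| < 1 gives |w| < 3, and by the triangle inequality |-4w - 5| ≤ 4·3 + 5 = 17.
Hence |(-4w^2 + 3w + 3) + 7| ≤ 17|w − 2| < eps provided |w − 2| < eps/17.
Choosing delta = min(1, eps/17) ensures both conditions, hence |(-4w^2 + 3w + 3) + 7| < eps.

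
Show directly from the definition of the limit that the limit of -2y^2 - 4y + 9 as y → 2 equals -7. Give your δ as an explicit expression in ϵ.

δ = min(2, ϵ/16)

Fix ϵ > 0. We want δ > 0 such that 0 < |y − 2| < δ implies |(-2y^2 - 4y + 9) + 7| < ϵ.
(-2y^2 - 4y + 9) + 7 = -2y^2 - 4y + 16 = (y − 2)(-2y - 8).
So |(-2y^2 - 4y + 9) + 7| = |y − 2|·|-2y - 8|.
Require δ ≤ 2. Then |y − 2| < 2 gives |y| < 4, and by the triangle inequality |-2y - 8| ≤ 2·4 + 8 = 16.
Hence |(-2y^2 - 4y + 9) + 7| ≤ 16|y − 2| < ϵ provided |y − 2| < ϵ/16.
Choosing δ = min(2, ϵ/16) ensures both conditions, hence |(-2y^2 - 4y + 9) + 7| < ϵ.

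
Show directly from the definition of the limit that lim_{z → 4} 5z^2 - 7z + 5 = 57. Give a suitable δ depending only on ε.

δ = min(1, ε/38)

Let ε > 0 be given. We want δ > 0 such that 0 < |z − 4| < δ implies |(5z^2 - 7z + 5) − 57| < ε.
(5z^2 - 7z + 5) − 57 = 5z^2 - 7z - 52 = (z − 4)(5z + 13).
So |(5z^2 - 7z + 5) − 57| = |z − 4|·|5z + 13|.
Assume first that |z − 4| < 1, so |z| < 5. Then |5z + 13| ≤ 5·5 + 13 = 38.
Hence |(5z^2 - 7z + 5) − 57| ≤ 38|z − 4| < ε provided |z − 4| < ε/38.
Take δ = min(1, ε/38). Then 0 < |z − 4| < δ gives both |z − 4| < 1 and |z − 4| < ε/38, so |(5z^2 - 7z + 5) − 57| < ε.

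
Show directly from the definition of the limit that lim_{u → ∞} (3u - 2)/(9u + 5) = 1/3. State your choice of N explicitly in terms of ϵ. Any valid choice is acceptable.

N = (11/27)/ϵ

Let ϵ > 0. We seek N > 0 such that u > N implies |(3u - 2)/(9u + 5) − (1/3)| < ϵ.
(3u - 2)/(9u + 5) − (1/3) = (9(3u - 2) − 3(9u + 5)) / (9(9u + 5)) = -33/(9(9u + 5)).
For u > 0 we have 9u + 5 > 9u, so |(3u - 2)/(9u + 5) − (1/3)| = 33/(9(9u + 5)) < 33/(9·9u) = (11/27)/u.
Thus |(3u - 2)/(9u + 5) − (1/3)| < ϵ whenever u > (11/27)/ϵ.
Take N = (11/27)/ϵ. If u > N then |(3u - 2)/(9u + 5) − (1/3)| < (11/27)/u < ϵ.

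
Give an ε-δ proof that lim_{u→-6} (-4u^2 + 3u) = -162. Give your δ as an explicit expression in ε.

Let ε > 0. We want δ > 0 such that 0 < |u + 6| < δ implies |(-4u^2 + 3u) + 162| < ε.
(-4u^2 + 3u) + 162 = -4u^2 + 3u + 162 = (u + 6)(-4u + 27).
So |(-4u^2 + 3u) + 162| = |u + 6|·|-4u + 27|.
Assume first that |u + 6| < 1, so |u| < 7. Then |-4u + 27| ≤ 4·7 + 27 = 55.
Hence |(-4u^2 + 3u) + 162| ≤ 55|u + 6| < ε provided |u + 6| < ε/55.
Take δ = min(1, ε/55). Then 0 < |u + 6| < δ gives both |u + 6| < 1 and |u + 6| < ε/55, so |(-4u^2 + 3u) + 162| < ε.

δ = min(1, ε/55)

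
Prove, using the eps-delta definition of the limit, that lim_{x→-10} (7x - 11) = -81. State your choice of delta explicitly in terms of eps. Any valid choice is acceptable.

Let eps > 0. We need delta > 0 so that 0 < |x + 10| < delta implies |(7x - 11) + 81| < eps.
Since (7x - 11) + 81 = 7(x + 10), we have |(7x - 11) + 81| = 7|x + 10|.
So 7|x + 10| < eps exactly when |x + 10| < eps/7.
Take delta = eps/7. If 0 < |x + 10| < delta then |(7x - 11) + 81| = 7|x + 10| < 7·(eps/7) = eps.

delta = eps/7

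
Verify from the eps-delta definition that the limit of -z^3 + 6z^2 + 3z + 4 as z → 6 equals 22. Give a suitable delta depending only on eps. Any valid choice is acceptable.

delta = min(2, eps/67)

Let eps > 0. We want delta > 0 such that 0 < |z − 6| < delta implies |(-z^3 + 6z^2 + 3z + 4) − 22| < eps.
(-z^3 + 6z^2 + 3z + 4) − 22 = -z^3 + 6z^2 + 3z - 18 = (z − 6)(-z^2 + 3).
So |(-z^3 + 6z^2 + 3z + 4) − 22| = |z − 6|·|-z^2 + 3|.
Assume first that |z − 6| < 2, so |z| < 8. Then |-z^2 + 3| ≤ 8^2 + 3 = 67.
Hence |(-z^3 + 6z^2 + 3z + 4) − 22| ≤ 67|z − 6| < eps provided |z − 6| < eps/67.
Choosing delta = min(2, eps/67) ensures both conditions, hence |(-z^3 + 6z^2 + 3z + 4) − 22| < eps.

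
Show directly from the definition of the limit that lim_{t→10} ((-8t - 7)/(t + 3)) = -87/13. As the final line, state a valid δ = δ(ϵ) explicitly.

Let ϵ > 0 be given. We want δ > 0 with 0 < |t − 10| < δ ⇒ |(-8t - 7)/(t + 3) + 87/13| < ϵ.
Combining over a common denominator, (-8t - 7)/(t + 3) + 87/13 = [(-8t - 7)·13 − (-87)·(t + 3)] / [13·(t + 3)] = -17(t − 10) / (13(t + 3)).
So |(-8t - 7)/(t + 3) + 87/13| = 17|t − 10| / (13·|t + 3|).
Require δ ≤ 13/2, so |t + 3| ≥ |13| − |t − 10| > 13 − 13/2 = 13/2.
Hence |(-8t - 7)/(t + 3) + 87/13| < 17|t − 10|/(13·(13/2)) = (34/169)|t − 10|, which is < ϵ once |t − 10| < (169/34)ϵ.
Take δ = min(13/2, (169/34)ϵ). Then 0 < |t − 10| < δ forces both bounds, so |(-8t - 7)/(t + 3) + 87/13| < ϵ.

δ = min(13/2, (169/34)ϵ)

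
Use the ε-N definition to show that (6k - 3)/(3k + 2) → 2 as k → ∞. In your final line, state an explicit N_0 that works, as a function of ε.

N_0 = (7/3)/ε

Let ε > 0. For k ≥ 1, |(6k - 3)/(3k + 2) − 2| = |-21|/(3(3k + 2)) = 21/(3(3k + 2)).
Since 3k + 2 ≥ 3k for k ≥ 1, this is ≤ 21/(3·3k) = (7/3)/k.
So |(6k - 3)/(3k + 2) − 2| < ε whenever k > (7/3)/ε.
Take N_0 = (7/3)/ε. If k > N_0 then |(6k - 3)/(3k + 2) − 2| ≤ (7/3)/k < ε.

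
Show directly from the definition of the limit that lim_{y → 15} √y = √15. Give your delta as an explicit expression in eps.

Let eps > 0 be given. We want delta > 0 such that 0 < |y − 15| < delta implies |√y − √15| < eps.
Rationalise: √y − √15 = (y − 15)/(√y + √15), so |√y − √15| = |y − 15|/(√y + √15).
Restrict delta ≤ 15 so that |y − 15| < 15 forces y > 0, and then √y + √15 > √15.
Hence |√y − √15| < |y − 15|/√15, which is < eps once |y − 15| < √15·eps.
Take delta = min(15, √15·eps). If 0 < |y − 15| < delta then y > 0 and |√y − √15| < |y − 15|/√15 < eps.

delta = min(15, √15·eps)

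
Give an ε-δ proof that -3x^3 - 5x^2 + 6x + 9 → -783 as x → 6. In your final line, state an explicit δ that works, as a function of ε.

δ = min(1, ε/440)

Let ε > 0. We want δ > 0 such that 0 < |x − 6| < δ implies |(-3x^3 - 5x^2 + 6x + 9) + 783| < ε.
(-3x^3 - 5x^2 + 6x + 9) + 783 = -3x^3 - 5x^2 + 6x + 792 = (x − 6)(-3x^2 - 23x - 132).
So |(-3x^3 - 5x^2 + 6x + 9) + 783| = |x − 6|·|-3x^2 - 23x - 132|.
Assume first that |x − 6| < 1, so |x| < 7. Then |-3x^2 - 23x - 132| ≤ 3·7^2 + 23·7 + 132 = 440.
Hence |(-3x^3 - 5x^2 + 6x + 9) + 783| ≤ 440|x − 6| < ε provided |x − 6| < ε/440.
Take δ = min(1, ε/440). Then 0 < |x − 6| < δ gives both |x − 6| < 1 and |x − 6| < ε/440, so |(-3x^3 - 5x^2 + 6x + 9) + 783| < ε.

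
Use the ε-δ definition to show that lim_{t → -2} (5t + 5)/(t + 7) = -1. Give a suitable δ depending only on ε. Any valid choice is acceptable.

Suppose ε > 0. We want δ > 0 with 0 < |t + 2| < δ ⇒ |(5t + 5)/(t + 7) + 1| < ε.
Combining over a common denominator, (5t + 5)/(t + 7) + 1 = [(5t + 5)·5 − (-5)·(t + 7)] / [5·(t + 7)] = 30(t + 2) / (5(t + 7)).
So |(5t + 5)/(t + 7) + 1| = 30|t + 2| / (5·|t + 7|).
Require δ ≤ 5/2, so |t + 7| ≥ |5| − |t + 2| > 5 − 5/2 = 5/2.
Hence |(5t + 5)/(t + 7) + 1| < 30|t + 2|/(5·(5/2)) = (12/5)|t + 2|, which is < ε once |t + 2| < (5/12)ε.
Take δ = min(5/2, (5/12)ε). Then 0 < |t + 2| < δ forces both bounds, so |(5t + 5)/(t + 7) + 1| < ε.

δ = min(5/2, (5/12)ε)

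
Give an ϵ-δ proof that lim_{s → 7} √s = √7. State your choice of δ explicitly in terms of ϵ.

δ = min(7, √7·ϵ)

Fix ϵ > 0. We want δ > 0 such that 0 < |s − 7| < δ implies |√s − √7| < ϵ.
Multiplying by the conjugate, |√s − √7| = |s − 7|/(√s + √7).
Restrict δ ≤ 7 so that |s − 7| < 7 forces s > 0, and then √s + √7 > √7.
Hence |√s − √7| < |s − 7|/√7, which is < ϵ once |s − 7| < √7·ϵ.
Take δ = min(7, √7·ϵ). If 0 < |s − 7| < δ then s > 0 and |√s − √7| < |s − 7|/√7 < ϵ.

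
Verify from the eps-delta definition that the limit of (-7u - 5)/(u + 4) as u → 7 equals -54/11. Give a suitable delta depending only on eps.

Suppose eps > 0. We want delta > 0 with 0 < |u − 7| < delta ⇒ |(-7u - 5)/(u + 4) + 54/11| < eps.
Combining over a common denominator, (-7u - 5)/(u + 4) + 54/11 = [(-7u - 5)·11 − (-54)·(u + 4)] / [11·(u + 4)] = -23(u − 7) / (11(u + 4)).
So |(-7u - 5)/(u + 4) + 54/11| = 23|u − 7| / (11·|u + 4|).
Restrict delta ≤ 11/2. Then |u − 7| < 11/2 gives |u + 4| = |(u − 7) + 11| ≥ 11 − 11/2 = 11/2.
Hence |(-7u - 5)/(u + 4) + 54/11| < 23|u − 7|/(11·(11/2)) = (46/121)|u − 7|, which is < eps once |u − 7| < (121/46)eps.
Take delta = min(11/2, (121/46)eps). Then 0 < |u − 7| < delta forces both bounds, so |(-7u - 5)/(u + 4) + 54/11| < eps.

delta = min(11/2, (121/46)eps)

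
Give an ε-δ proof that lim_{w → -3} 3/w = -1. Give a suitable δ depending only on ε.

Fix ε > 0. We seek δ > 0 such that 0 < |w + 3| < δ implies |3/w + 1| < ε.
|3/w + 1| = 3·|-3 − w|/(3·|w|) = 3|w + 3|/(3|w|).
Restrict δ ≤ 3/2. Then |w + 3| < 3/2 gives |w| > 3/2, so 3|w| > 9/2.
Then |3/w + 1| < 3|w + 3|/(9/2), which is < ε when |w + 3| < (3/2)ε.
Take δ = min(3/2, (3/2)ε). Then 0 < |w + 3| < δ gives both |w + 3| < 3/2 and |w + 3| < (3/2)ε, so |3/w + 1| < ε.

δ = min(3/2, (3/2)ε)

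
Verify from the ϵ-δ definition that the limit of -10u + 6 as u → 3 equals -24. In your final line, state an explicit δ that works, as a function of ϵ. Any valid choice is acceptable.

Suppose ϵ > 0. We need δ > 0 so that 0 < |u − 3| < δ implies |(-10u + 6) + 24| < ϵ.
Since (-10u + 6) + 24 = -10(u − 3), we have |(-10u + 6) + 24| = 10|u − 3|.
So 10|u − 3| < ϵ exactly when |u − 3| < ϵ/10.
Take δ = ϵ/10. If 0 < |u − 3| < δ then |(-10u + 6) + 24| = 10|u − 3| < 10·(ϵ/10) = ϵ.

δ = ϵ/10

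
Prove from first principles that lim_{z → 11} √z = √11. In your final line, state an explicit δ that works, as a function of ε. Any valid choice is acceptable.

Let ε > 0 be given. We want δ > 0 such that 0 < |z − 11| < δ implies |√z − √11| < ε.
Multiplying by the conjugate, |√z − √11| = |z − 11|/(√z + √11).
Restrict δ ≤ 11 so that |z − 11| < 11 forces z > 0, and then √z + √11 > √11.
Hence |√z − √11| < |z − 11|/√11, which is < ε once |z − 11| < √11·ε.
Take δ = min(11, √11·ε). If 0 < |z − 11| < δ then z > 0 and |√z − √11| < |z − 11|/√11 < ε.

δ = min(11, √11·ε)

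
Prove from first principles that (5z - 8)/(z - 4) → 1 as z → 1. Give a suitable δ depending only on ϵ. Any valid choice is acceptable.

δ = min(3/2, (3/8)ϵ)

Let ϵ > 0 be given. We want δ > 0 with 0 < |z − 1| < δ ⇒ |(5z - 8)/(z - 4) − 1| < ϵ.
Combining over a common denominator, (5z - 8)/(z - 4) − 1 = [(5z - 8)·(-3) − (-3)·(z - 4)] / [(-3)·(z - 4)] = -12(z − 1) / ((-3)(z - 4)).
So |(5z - 8)/(z - 4) − 1| = 12|z − 1| / (3·|z − 4|).
Restrict δ ≤ 3/2. Then |z − 1| < 3/2 gives |z − 4| = |(z − 1) + (-3)| ≥ 3 − 3/2 = 3/2.
Hence |(5z - 8)/(z - 4) − 1| < 12|z − 1|/(3·(3/2)) = (8/3)|z − 1|, which is < ϵ once |z − 1| < (3/8)ϵ.
Take δ = min(3/2, (3/8)ϵ). Then 0 < |z − 1| < δ forces both bounds, so |(5z - 8)/(z - 4) − 1| < ϵ.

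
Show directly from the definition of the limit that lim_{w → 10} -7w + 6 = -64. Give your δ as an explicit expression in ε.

Let ε > 0 be given. We need δ > 0 so that 0 < |w − 10| < δ implies |(-7w + 6) + 64| < ε.
|(-7w + 6) + 64| = |-7w + 70| = 7|w − 10|.
Thus it suffices that |w − 10| < ε/7.
Choosing δ = ε/7 gives |(-7w + 6) + 64| = 7|w − 10| < ε whenever |w − 10| < δ.

δ = ε/7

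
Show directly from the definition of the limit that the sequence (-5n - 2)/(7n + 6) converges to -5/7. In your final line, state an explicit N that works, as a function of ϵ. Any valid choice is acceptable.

Let ϵ > 0. For n ≥ 1, |(-5n - 2)/(7n + 6) + 5/7| = |16|/(7(7n + 6)) = 16/(7(7n + 6)).
Since 7n + 6 ≥ 7n for n ≥ 1, this is ≤ 16/(7·7n) = (16/49)/n.
So |(-5n - 2)/(7n + 6) + 5/7| < ϵ whenever n > (16/49)/ϵ.
Take N = (16/49)/ϵ. If n > N then |(-5n - 2)/(7n + 6) + 5/7| ≤ (16/49)/n < ϵ.

N = (16/49)/ϵ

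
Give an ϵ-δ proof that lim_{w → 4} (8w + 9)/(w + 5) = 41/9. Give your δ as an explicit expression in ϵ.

δ = min(9/2, (81/62)ϵ)

Suppose ϵ > 0. We want δ > 0 with 0 < |w − 4| < δ ⇒ |(8w + 9)/(w + 5) − (41/9)| < ϵ.
Combining over a common denominator, (8w + 9)/(w + 5) − (41/9) = [(8w + 9)·9 − 41·(w + 5)] / [9·(w + 5)] = 31(w − 4) / (9(w + 5)).
So |(8w + 9)/(w + 5) − (41/9)| = 31|w − 4| / (9·|w + 5|).
Require δ ≤ 9/2, so |w + 5| ≥ |9| − |w − 4| > 9 − 9/2 = 9/2.
Hence |(8w + 9)/(w + 5) − (41/9)| < 31|w − 4|/(9·(9/2)) = (62/81)|w − 4|, which is < ϵ once |w − 4| < (81/62)ϵ.
Take δ = min(9/2, (81/62)ϵ). Then 0 < |w − 4| < δ forces both bounds, so |(8w + 9)/(w + 5) − (41/9)| < ϵ.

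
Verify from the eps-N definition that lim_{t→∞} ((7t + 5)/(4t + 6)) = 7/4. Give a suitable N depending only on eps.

N = (11/8)/eps

Fix eps > 0. We seek N > 0 such that t > N implies |(7t + 5)/(4t + 6) − (7/4)| < eps.
(7t + 5)/(4t + 6) − (7/4) = (4(7t + 5) − 7(4t + 6)) / (4(4t + 6)) = -22/(4(4t + 6)).
For t > 0 we have 4t + 6 > 4t, so |(7t + 5)/(4t + 6) − (7/4)| = 22/(4(4t + 6)) < 22/(4·4t) = (11/8)/t.
Thus |(7t + 5)/(4t + 6) − (7/4)| < eps whenever t > (11/8)/eps.
Take N = (11/8)/eps. If t > N then |(7t + 5)/(4t + 6) − (7/4)| < (11/8)/t < eps.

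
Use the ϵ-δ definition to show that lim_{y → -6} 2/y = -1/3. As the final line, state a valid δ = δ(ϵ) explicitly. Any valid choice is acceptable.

δ = min(3, 9ϵ)

Suppose ϵ > 0. We seek δ > 0 such that 0 < |y + 6| < δ implies |2/y + 1/3| < ϵ.
|2/y + 1/3| = 2·|-6 − y|/(6·|y|) = 2|y + 6|/(6|y|).
Restrict δ ≤ 3. Then |y + 6| < 3 gives |y| > 3, so 6|y| > 18.
Then |2/y + 1/3| < 2|y + 6|/18, which is < ϵ when |y + 6| < 9ϵ.
Take δ = min(3, 9ϵ). Then 0 < |y + 6| < δ gives both |y + 6| < 3 and |y + 6| < 9ϵ, so |2/y + 1/3| < ϵ.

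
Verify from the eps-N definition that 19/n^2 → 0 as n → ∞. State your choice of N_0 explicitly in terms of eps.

N_0 = (19/eps)^{1/2}

Let eps > 0. For n ≥ 1, |19/n^2 − 0| = 19/n^2.
19/n^2 < eps ⇔ n^2 > 19/eps ⇔ n > (19/eps)^{1/2}.
Take N_0 = (19/eps)^{1/2}. Then n > N_0 implies 19/n^2 < eps.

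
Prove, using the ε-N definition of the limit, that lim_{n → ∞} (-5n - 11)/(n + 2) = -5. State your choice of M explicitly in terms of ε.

Let ε > 0. For n ≥ 1, |(-5n - 11)/(n + 2) + 5| = |-1|/((n + 2)) = 1/((n + 2)).
Since n + 2 ≥ n for n ≥ 1, this is ≤ 1/(n) = 1/n.
So |(-5n - 11)/(n + 2) + 5| < ε whenever n > 1/ε.
Take M = 1/ε. If n > M then |(-5n - 11)/(n + 2) + 5| ≤ 1/n < ε.

M = 1/ε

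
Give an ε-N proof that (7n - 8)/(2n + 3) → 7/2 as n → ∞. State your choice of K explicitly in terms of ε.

Suppose ε > 0. For n ≥ 1, |(7n - 8)/(2n + 3) − (7/2)| = |-37|/(2(2n + 3)) = 37/(2(2n + 3)).
Since 2n + 3 ≥ 2n for n ≥ 1, this is ≤ 37/(2·2n) = (37/4)/n.
So |(7n - 8)/(2n + 3) − (7/2)| < ε whenever n > (37/4)/ε.
Take K = (37/4)/ε. If n > K then |(7n - 8)/(2n + 3) − (7/2)| ≤ (37/4)/n < ε.

K = (37/4)/ε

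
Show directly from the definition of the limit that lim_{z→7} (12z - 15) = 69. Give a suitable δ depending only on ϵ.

δ = ϵ/12

Let ϵ > 0. We need δ > 0 so that 0 < |z − 7| < δ implies |(12z - 15) − 69| < ϵ.
|(12z - 15) − 69| = |12z - 84| = 12|z − 7|.
Thus it suffices that |z − 7| < ϵ/12.
Take δ = ϵ/12. If 0 < |z − 7| < δ then |(12z - 15) − 69| = 12|z − 7| < 12·(ϵ/12) = ϵ.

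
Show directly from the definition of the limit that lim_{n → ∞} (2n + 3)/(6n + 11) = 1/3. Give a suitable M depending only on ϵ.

Let ϵ > 0 be given. For n ≥ 1, |(2n + 3)/(6n + 11) − (1/3)| = |-4|/(6(6n + 11)) = 4/(6(6n + 11)).
Since 6n + 11 ≥ 6n for n ≥ 1, this is ≤ 4/(6·6n) = (1/9)/n.
So |(2n + 3)/(6n + 11) − (1/3)| < ϵ whenever n > (1/9)/ϵ.
Take M = (1/9)/ϵ. If n > M then |(2n + 3)/(6n + 11) − (1/3)| ≤ (1/9)/n < ϵ.

M = (1/9)/ϵ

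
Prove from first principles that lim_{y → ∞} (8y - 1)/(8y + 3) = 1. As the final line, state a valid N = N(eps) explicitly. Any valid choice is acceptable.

N = (1/2)/eps

Let eps > 0. We seek N > 0 such that y > N implies |(8y - 1)/(8y + 3) − 1| < eps.
(8y - 1)/(8y + 3) − 1 = (8(8y - 1) − 8(8y + 3)) / (8(8y + 3)) = -32/(8(8y + 3)).
For y > 0 we have 8y + 3 > 8y, so |(8y - 1)/(8y + 3) − 1| = 32/(8(8y + 3)) < 32/(8·8y) = (1/2)/y.
Thus |(8y - 1)/(8y + 3) − 1| < eps whenever y > (1/2)/eps.
Take N = (1/2)/eps. If y > N then |(8y - 1)/(8y + 3) − 1| < (1/2)/y < eps.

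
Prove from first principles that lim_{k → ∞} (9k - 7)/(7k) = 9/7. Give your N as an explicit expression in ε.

N = 1/ε

Suppose ε > 0. For k ≥ 1, |(9k - 7)/(7k) − (9/7)| = |-49|/(7(7k)) = 49/(7(7k)).
Since 7k ≥ 7k for k ≥ 1, this is ≤ 49/(7·7k) = 1/k.
So |(9k - 7)/(7k) − (9/7)| < ε whenever k > 1/ε.
Take N = 1/ε. If k > N then |(9k - 7)/(7k) − (9/7)| ≤ 1/k < ε.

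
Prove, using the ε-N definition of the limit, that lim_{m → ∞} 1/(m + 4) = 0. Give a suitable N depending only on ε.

N = 1/ε

Fix ε > 0. For m ≥ 1, |1/(m + 4) − 0| = 1/(m + 4) ≤ 1/m.
We need 1/m < ε, i.e. m > 1/ε.
Take N = 1/ε. If m > N then |1/(m + 4)| ≤ 1/m < ε.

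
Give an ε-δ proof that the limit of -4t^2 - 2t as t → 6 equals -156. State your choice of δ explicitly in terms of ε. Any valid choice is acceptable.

Suppose ε > 0. We want δ > 0 such that 0 < |t − 6| < δ implies |(-4t^2 - 2t) + 156| < ε.
(-4t^2 - 2t) + 156 = -4t^2 - 2t + 156 = (t − 6)(-4t - 26).
So |(-4t^2 - 2t) + 156| = |t − 6|·|-4t - 26|.
Require δ ≤ 2. Then |t − 6| < 2 gives |t| < 8, and by the triangle inequality |-4t - 26| ≤ 4·8 + 26 = 58.
Hence |(-4t^2 - 2t) + 156| ≤ 58|t − 6| < ε provided |t − 6| < ε/58.
Take δ = min(2, ε/58). Then 0 < |t − 6| < δ gives both |t − 6| < 2 and |t − 6| < ε/58, so |(-4t^2 - 2t) + 156| < ε.

δ = min(2, ε/58)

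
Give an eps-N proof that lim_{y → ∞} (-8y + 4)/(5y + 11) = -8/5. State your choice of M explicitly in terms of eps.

Let eps > 0. We seek M > 0 such that y > M implies |(-8y + 4)/(5y + 11) + 8/5| < eps.
(-8y + 4)/(5y + 11) + 8/5 = (5(-8y + 4) − (-8)(5y + 11)) / (5(5y + 11)) = 108/(5(5y + 11)).
For y > 0 we have 5y + 11 > 5y, so |(-8y + 4)/(5y + 11) + 8/5| = 108/(5(5y + 11)) < 108/(5·5y) = (108/25)/y.
Thus |(-8y + 4)/(5y + 11) + 8/5| < eps whenever y > (108/25)/eps.
Take M = (108/25)/eps. If y > M then |(-8y + 4)/(5y + 11) + 8/5| < (108/25)/y < eps.

M = (108/25)/eps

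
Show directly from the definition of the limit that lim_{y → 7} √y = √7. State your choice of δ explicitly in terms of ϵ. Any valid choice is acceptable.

δ = min(7, √7·ϵ)

Suppose ϵ > 0. We want δ > 0 such that 0 < |y − 7| < δ implies |√y − √7| < ϵ.
Rationalise: √y − √7 = (y − 7)/(√y + √7), so |√y − √7| = |y − 7|/(√y + √7).
Restrict δ ≤ 7 so that |y − 7| < 7 forces y > 0, and then √y + √7 > √7.
Hence |√y − √7| < |y − 7|/√7, which is < ϵ once |y − 7| < √7·ϵ.
Take δ = min(7, √7·ϵ). If 0 < |y − 7| < δ then y > 0 and |√y − √7| < |y − 7|/√7 < ϵ.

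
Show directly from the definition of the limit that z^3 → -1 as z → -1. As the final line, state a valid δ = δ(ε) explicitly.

Suppose ε > 0. We seek δ > 0 with 0 < |z + 1| < δ ⇒ |z^3 + 1| < ε.
Factor: z^3 + 1 = (z + 1)(z^2 - z + 1), so |z^3 + 1| = |z + 1|·|z^2 - z + 1|.
Impose δ ≤ 1 so that |z| < 2; then |z^2 - z + 1| ≤ 7.
Hence |z^3 + 1| ≤ 7|z + 1|, which is < ε once |z + 1| < ε/7.
Take δ = min(1, ε/7). If 0 < |z + 1| < δ then both bounds hold and |z^3 + 1| ≤ 7|z + 1| < 7·(ε/7) = ε.

δ = min(1, ε/7)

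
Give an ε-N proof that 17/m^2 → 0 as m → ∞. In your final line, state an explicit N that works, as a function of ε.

Let ε > 0. For m ≥ 1, |17/m^2 − 0| = 17/m^2.
17/m^2 < ε ⇔ m^2 > 17/ε ⇔ m > (17/ε)^{1/2}.
Take N = (17/ε)^{1/2}. Then m > N implies 17/m^2 < ε.

N = (17/ε)^{1/2}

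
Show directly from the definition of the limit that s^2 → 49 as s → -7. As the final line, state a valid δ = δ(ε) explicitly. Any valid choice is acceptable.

Fix ε > 0. We seek δ > 0 with 0 < |s + 7| < δ ⇒ |s^2 − 49| < ε.
Factor: s^2 − 49 = (s + 7)(s - 7), so |s^2 − 49| = |s + 7|·|s - 7|.
Impose δ ≤ 1 so that |s| < 8; then |s - 7| ≤ 15.
Hence |s^2 − 49| ≤ 15|s + 7|, which is < ε once |s + 7| < ε/15.
Take δ = min(1, ε/15). If 0 < |s + 7| < δ then both bounds hold and |s^2 − 49| ≤ 15|s + 7| < 15·(ε/15) = ε.

δ = min(1, ε/15)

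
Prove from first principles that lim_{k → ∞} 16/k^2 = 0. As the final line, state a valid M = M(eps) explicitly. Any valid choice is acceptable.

M = (16/eps)^{1/2}

Let eps > 0. For k ≥ 1, |16/k^2 − 0| = 16/k^2.
16/k^2 < eps ⇔ k^2 > 16/eps ⇔ k > (16/eps)^{1/2}.
Take M = (16/eps)^{1/2}. Then k > M implies 16/k^2 < eps.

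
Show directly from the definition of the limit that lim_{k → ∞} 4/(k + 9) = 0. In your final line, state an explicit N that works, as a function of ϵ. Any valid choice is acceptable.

N = 4/ϵ

Let ϵ > 0 be given. For k ≥ 1, |4/(k + 9) − 0| = 4/(k + 9) ≤ 4/k.
We need 4/k < ϵ, i.e. k > 4/ϵ.
Take N = 4/ϵ. If k > N then |4/(k + 9)| ≤ 4/k < ϵ.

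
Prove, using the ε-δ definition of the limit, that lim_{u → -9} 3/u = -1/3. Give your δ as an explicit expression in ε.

Suppose ε > 0. We seek δ > 0 such that 0 < |u + 9| < δ implies |3/u + 1/3| < ε.
|3/u + 1/3| = 3·|-9 − u|/(9·|u|) = 3|u + 9|/(9|u|).
Restrict δ ≤ 9/2. Then |u + 9| < 9/2 gives |u| > 9/2, so 9|u| > 81/2.
Then |3/u + 1/3| < 3|u + 9|/(81/2), which is < ε when |u + 9| < (27/2)ε.
Take δ = min(9/2, (27/2)ε). Then 0 < |u + 9| < δ gives both |u + 9| < 9/2 and |u + 9| < (27/2)ε, so |3/u + 1/3| < ε.

δ = min(9/2, (27/2)ε)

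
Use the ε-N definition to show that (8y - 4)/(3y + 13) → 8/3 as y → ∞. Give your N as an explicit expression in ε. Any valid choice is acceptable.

N = (116/9)/ε

Suppose ε > 0. We seek N > 0 such that y > N implies |(8y - 4)/(3y + 13) − (8/3)| < ε.
(8y - 4)/(3y + 13) − (8/3) = (3(8y - 4) − 8(3y + 13)) / (3(3y + 13)) = -116/(3(3y + 13)).
For y > 0 we have 3y + 13 > 3y, so |(8y - 4)/(3y + 13) − (8/3)| = 116/(3(3y + 13)) < 116/(3·3y) = (116/9)/y.
Thus |(8y - 4)/(3y + 13) − (8/3)| < ε whenever y > (116/9)/ε.
Take N = (116/9)/ε. If y > N then |(8y - 4)/(3y + 13) − (8/3)| < (116/9)/y < ε.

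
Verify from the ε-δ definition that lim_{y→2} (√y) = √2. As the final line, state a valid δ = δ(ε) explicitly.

Fix ε > 0. We want δ > 0 such that 0 < |y − 2| < δ implies |√y − √2| < ε.
Multiplying by the conjugate, |√y − √2| = |y − 2|/(√y + √2).
Restrict δ ≤ 2 so that |y − 2| < 2 forces y > 0, and then √y + √2 > √2.
Hence |√y − √2| < |y − 2|/√2, which is < ε once |y − 2| < √2·ε.
Take δ = min(2, √2·ε). If 0 < |y − 2| < δ then y > 0 and |√y − √2| < |y − 2|/√2 < ε.

δ = min(2, √2·ε)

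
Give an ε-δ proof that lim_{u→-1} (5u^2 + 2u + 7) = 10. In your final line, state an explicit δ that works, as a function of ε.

δ = min(1, ε/13)

Fix ε > 0. We want δ > 0 such that 0 < |u + 1| < δ implies |(5u^2 + 2u + 7) − 10| < ε.
(5u^2 + 2u + 7) − 10 = 5u^2 + 2u - 3 = (u + 1)(5u - 3).
So |(5u^2 + 2u + 7) − 10| = |u + 1|·|5u - 3|.
Assume first that |u + 1| < 1, so |u| < 2. Then |5u - 3| ≤ 5·2 + 3 = 13.
Hence |(5u^2 + 2u + 7) − 10| ≤ 13|u + 1| < ε provided |u + 1| < ε/13.
Take δ = min(1, ε/13). Then 0 < |u + 1| < δ gives both |u + 1| < 1 and |u + 1| < ε/13, so |(5u^2 + 2u + 7) − 10| < ε.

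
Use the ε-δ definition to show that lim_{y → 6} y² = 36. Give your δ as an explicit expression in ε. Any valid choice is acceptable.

δ = min(1, ε/13)

Let ε > 0. We seek δ > 0 with 0 < |y − 6| < δ ⇒ |y² − 36| < ε.
Factor: y² − 36 = (y − 6)(y + 6), so |y² − 36| = |y − 6|·|y + 6|.
Impose δ ≤ 1 so that |y| < 7; then |y + 6| ≤ 13.
Hence |y² − 36| ≤ 13|y − 6|, which is < ε once |y − 6| < ε/13.
Take δ = min(1, ε/13). If 0 < |y − 6| < δ then both bounds hold and |y² − 36| ≤ 13|y − 6| < 13·(ε/13) = ε.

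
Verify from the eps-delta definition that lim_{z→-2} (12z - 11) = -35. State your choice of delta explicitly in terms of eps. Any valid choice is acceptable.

Suppose eps > 0. We need delta > 0 so that 0 < |z + 2| < delta implies |(12z - 11) + 35| < eps.
Since (12z - 11) + 35 = 12(z + 2), we have |(12z - 11) + 35| = 12|z + 2|.
Thus it suffices that |z + 2| < eps/12.
Take delta = eps/12. If 0 < |z + 2| < delta then |(12z - 11) + 35| = 12|z + 2| < 12·(eps/12) = eps.

delta = eps/12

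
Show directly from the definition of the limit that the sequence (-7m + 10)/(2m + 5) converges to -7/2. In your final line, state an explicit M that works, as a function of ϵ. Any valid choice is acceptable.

M = (55/4)/ϵ

Let ϵ > 0. For m ≥ 1, |(-7m + 10)/(2m + 5) + 7/2| = |55|/(2(2m + 5)) = 55/(2(2m + 5)).
Since 2m + 5 ≥ 2m for m ≥ 1, this is ≤ 55/(2·2m) = (55/4)/m.
So |(-7m + 10)/(2m + 5) + 7/2| < ϵ whenever m > (55/4)/ϵ.
Take M = (55/4)/ϵ. If m > M then |(-7m + 10)/(2m + 5) + 7/2| ≤ (55/4)/m < ϵ.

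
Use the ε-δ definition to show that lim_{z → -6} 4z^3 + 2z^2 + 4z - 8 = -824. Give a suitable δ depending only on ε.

Suppose ε > 0. We want δ > 0 such that 0 < |z + 6| < δ implies |(4z^3 + 2z^2 + 4z - 8) + 824| < ε.
(4z^3 + 2z^2 + 4z - 8) + 824 = 4z^3 + 2z^2 + 4z + 816 = (z + 6)(4z^2 - 22z + 136).
So |(4z^3 + 2z^2 + 4z - 8) + 824| = |z + 6|·|4z^2 - 22z + 136|.
Assume first that |z + 6| < 1, so |z| < 7. Then |4z^2 - 22z + 136| ≤ 4·7^2 + 22·7 + 136 = 486.
Hence |(4z^3 + 2z^2 + 4z - 8) + 824| ≤ 486|z + 6| < ε provided |z + 6| < ε/486.
Take δ = min(1, ε/486). Then 0 < |z + 6| < δ gives both |z + 6| < 1 and |z + 6| < ε/486, so |(4z^3 + 2z^2 + 4z - 8) + 824| < ε.

δ = min(1, ε/486)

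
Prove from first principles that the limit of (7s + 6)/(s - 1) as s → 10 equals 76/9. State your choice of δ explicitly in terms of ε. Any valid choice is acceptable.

Let ε > 0 be given. We want δ > 0 with 0 < |s − 10| < δ ⇒ |(7s + 6)/(s - 1) − (76/9)| < ε.
Combining over a common denominator, (7s + 6)/(s - 1) − (76/9) = [(7s + 6)·9 − 76·(s - 1)] / [9·(s - 1)] = -13(s − 10) / (9(s - 1)).
So |(7s + 6)/(s - 1) − (76/9)| = 13|s − 10| / (9·|s − 1|).
Restrict δ ≤ 9/2. Then |s − 10| < 9/2 gives |s − 1| = |(s − 10) + 9| ≥ 9 − 9/2 = 9/2.
Hence |(7s + 6)/(s - 1) − (76/9)| < 13|s − 10|/(9·(9/2)) = (26/81)|s − 10|, which is < ε once |s − 10| < (81/26)ε.
Take δ = min(9/2, (81/26)ε). Then 0 < |s − 10| < δ forces both bounds, so |(7s + 6)/(s - 1) − (76/9)| < ε.

δ = min(9/2, (81/26)ε)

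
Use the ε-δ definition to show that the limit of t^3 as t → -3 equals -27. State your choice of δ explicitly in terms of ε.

Fix ε > 0. We seek δ > 0 with 0 < |t + 3| < δ ⇒ |t^3 + 27| < ε.
Factor: t^3 + 27 = (t + 3)(t^2 - 3t + 9), so |t^3 + 27| = |t + 3|·|t^2 - 3t + 9|.
Impose δ ≤ 2 so that |t| < 5; then |t^2 - 3t + 9| ≤ 49.
Hence |t^3 + 27| ≤ 49|t + 3|, which is < ε once |t + 3| < ε/49.
Take δ = min(2, ε/49). If 0 < |t + 3| < δ then both bounds hold and |t^3 + 27| ≤ 49|t + 3| < 49·(ε/49) = ε.

δ = min(2, ε/49)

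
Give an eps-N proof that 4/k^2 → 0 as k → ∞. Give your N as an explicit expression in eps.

N = (4/eps)^{1/2}

Let eps > 0 be given. For k ≥ 1, |4/k^2 − 0| = 4/k^2.
4/k^2 < eps ⇔ k^2 > 4/eps ⇔ k > (4/eps)^{1/2}.
Take N = (4/eps)^{1/2}. Then k > N implies 4/k^2 < eps.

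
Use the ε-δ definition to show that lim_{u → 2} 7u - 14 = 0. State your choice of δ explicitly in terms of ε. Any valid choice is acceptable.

δ = ε/7

Fix ε > 0. We need δ > 0 so that 0 < |u − 2| < δ implies |(7u - 14)| < ε.
Since (7u - 14) = 7(u − 2), we have |(7u - 14)| = 7|u − 2|.
Thus it suffices that |u − 2| < ε/7.
Choosing δ = ε/7 gives |(7u - 14)| = 7|u − 2| < ε whenever |u − 2| < δ.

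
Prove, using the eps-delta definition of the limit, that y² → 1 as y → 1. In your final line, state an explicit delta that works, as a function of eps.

Let eps > 0. We seek delta > 0 with 0 < |y − 1| < delta ⇒ |y² − 1| < eps.
Factor: y² − 1 = (y − 1)(y + 1), so |y² − 1| = |y − 1|·|y + 1|.
Restrict delta ≤ 1. Then |y − 1| < 1 gives |y| < 2, so by the triangle inequality |y + 1| ≤ 2 + 1 = 3.
Hence |y² − 1| ≤ 3|y − 1|, which is < eps once |y − 1| < eps/3.
Take delta = min(1, eps/3). If 0 < |y − 1| < delta then both bounds hold and |y² − 1| ≤ 3|y − 1| < 3·(eps/3) = eps.

delta = min(1, eps/3)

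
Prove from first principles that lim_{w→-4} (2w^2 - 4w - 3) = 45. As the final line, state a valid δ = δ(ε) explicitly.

δ = min(1, ε/22)

Let ε > 0 be given. We want δ > 0 such that 0 < |w + 4| < δ implies |(2w^2 - 4w - 3) − 45| < ε.
(2w^2 - 4w - 3) − 45 = 2w^2 - 4w - 48 = (w + 4)(2w - 12).
So |(2w^2 - 4w - 3) − 45| = |w + 4|·|2w - 12|.
Require δ ≤ 1. Then |w + 4| < 1 gives |w| < 5, and by the triangle inequality |2w - 12| ≤ 2·5 + 12 = 22.
Hence |(2w^2 - 4w - 3) − 45| ≤ 22|w + 4| < ε provided |w + 4| < ε/22.
Take δ = min(1, ε/22). Then 0 < |w + 4| < δ gives both |w + 4| < 1 and |w + 4| < ε/22, so |(2w^2 - 4w - 3) − 45| < ε.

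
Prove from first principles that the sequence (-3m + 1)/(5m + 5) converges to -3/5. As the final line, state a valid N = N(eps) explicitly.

N = (4/5)/eps

Fix eps > 0. For m ≥ 1, |(-3m + 1)/(5m + 5) + 3/5| = |20|/(5(5m + 5)) = 20/(5(5m + 5)).
Since 5m + 5 ≥ 5m for m ≥ 1, this is ≤ 20/(5·5m) = (4/5)/m.
So |(-3m + 1)/(5m + 5) + 3/5| < eps whenever m > (4/5)/eps.
Take N = (4/5)/eps. If m > N then |(-3m + 1)/(5m + 5) + 3/5| ≤ (4/5)/m < eps.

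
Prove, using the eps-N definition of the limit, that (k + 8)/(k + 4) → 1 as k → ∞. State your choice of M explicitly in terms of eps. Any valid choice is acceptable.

Fix eps > 0. For k ≥ 1, |(k + 8)/(k + 4) − 1| = |4|/((k + 4)) = 4/((k + 4)).
Since k + 4 ≥ k for k ≥ 1, this is ≤ 4/(k) = 4/k.
So |(k + 8)/(k + 4) − 1| < eps whenever k > 4/eps.
Take M = 4/eps. If k > M then |(k + 8)/(k + 4) − 1| ≤ 4/k < eps.

M = 4/eps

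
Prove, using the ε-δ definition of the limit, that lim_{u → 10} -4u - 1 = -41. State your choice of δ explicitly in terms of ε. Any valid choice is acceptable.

δ = ε/4

Suppose ε > 0. We need δ > 0 so that 0 < |u − 10| < δ implies |(-4u - 1) + 41| < ε.
Since (-4u - 1) + 41 = -4(u − 10), we have |(-4u - 1) + 41| = 4|u − 10|.
So 4|u − 10| < ε exactly when |u − 10| < ε/4.
Take δ = ε/4. If 0 < |u − 10| < δ then |(-4u - 1) + 41| = 4|u − 10| < 4·(ε/4) = ε.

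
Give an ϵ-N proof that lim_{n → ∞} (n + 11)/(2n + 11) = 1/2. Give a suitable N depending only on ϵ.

Let ϵ > 0. For n ≥ 1, |(n + 11)/(2n + 11) − (1/2)| = |11|/(2(2n + 11)) = 11/(2(2n + 11)).
Since 2n + 11 ≥ 2n for n ≥ 1, this is ≤ 11/(2·2n) = (11/4)/n.
So |(n + 11)/(2n + 11) − (1/2)| < ϵ whenever n > (11/4)/ϵ.
Take N = (11/4)/ϵ. If n > N then |(n + 11)/(2n + 11) − (1/2)| ≤ (11/4)/n < ϵ.

N = (11/4)/ϵ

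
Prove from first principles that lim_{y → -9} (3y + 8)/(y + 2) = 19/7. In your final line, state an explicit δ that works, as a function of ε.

δ = min(7/2, (49/4)ε)

Let ε > 0 be given. We want δ > 0 with 0 < |y + 9| < δ ⇒ |(3y + 8)/(y + 2) − (19/7)| < ε.
Combining over a common denominator, (3y + 8)/(y + 2) − (19/7) = [(3y + 8)·(-7) − (-19)·(y + 2)] / [(-7)·(y + 2)] = -2(y + 9) / ((-7)(y + 2)).
So |(3y + 8)/(y + 2) − (19/7)| = 2|y + 9| / (7·|y + 2|).
Restrict δ ≤ 7/2. Then |y + 9| < 7/2 gives |y + 2| = |(y + 9) + (-7)| ≥ 7 − 7/2 = 7/2.
Hence |(3y + 8)/(y + 2) − (19/7)| < 2|y + 9|/(7·(7/2)) = (4/49)|y + 9|, which is < ε once |y + 9| < (49/4)ε.
Take δ = min(7/2, (49/4)ε). Then 0 < |y + 9| < δ forces both bounds, so |(3y + 8)/(y + 2) − (19/7)| < ε.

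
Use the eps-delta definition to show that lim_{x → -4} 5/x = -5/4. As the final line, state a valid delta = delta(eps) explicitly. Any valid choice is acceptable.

Fix eps > 0. We seek delta > 0 such that 0 < |x + 4| < delta implies |5/x + 5/4| < eps.
|5/x + 5/4| = 5·|-4 − x|/(4·|x|) = 5|x + 4|/(4|x|).
Restrict delta ≤ 2. Then |x + 4| < 2 gives |x| > 2, so 4|x| > 8.
Then |5/x + 5/4| < 5|x + 4|/8, which is < eps when |x + 4| < (8/5)eps.
Take delta = min(2, (8/5)eps). Then 0 < |x + 4| < delta gives both |x + 4| < 2 and |x + 4| < (8/5)eps, so |5/x + 5/4| < eps.

delta = min(2, (8/5)eps)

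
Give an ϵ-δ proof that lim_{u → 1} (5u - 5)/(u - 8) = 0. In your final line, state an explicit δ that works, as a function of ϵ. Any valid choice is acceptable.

δ = min(7/2, (7/10)ϵ)

Suppose ϵ > 0. We want δ > 0 with 0 < |u − 1| < δ ⇒ |(5u - 5)/(u - 8) − 0| < ϵ.
Combining over a common denominator, (5u - 5)/(u - 8) − 0 = [(5u - 5)·(-7) − 0·(u - 8)] / [(-7)·(u - 8)] = -35(u − 1) / ((-7)(u - 8)).
So |(5u - 5)/(u - 8) − 0| = 35|u − 1| / (7·|u − 8|).
Restrict δ ≤ 7/2. Then |u − 1| < 7/2 gives |u − 8| = |(u − 1) + (-7)| ≥ 7 − 7/2 = 7/2.
Hence |(5u - 5)/(u - 8) − 0| < 35|u − 1|/(7·(7/2)) = (10/7)|u − 1|, which is < ϵ once |u − 1| < (7/10)ϵ.
Take δ = min(7/2, (7/10)ϵ). Then 0 < |u − 1| < δ forces both bounds, so |(5u - 5)/(u - 8) − 0| < ϵ.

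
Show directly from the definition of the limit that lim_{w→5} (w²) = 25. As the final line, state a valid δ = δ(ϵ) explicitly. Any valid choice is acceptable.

δ = min(1, ϵ/11)

Let ϵ > 0. We seek δ > 0 with 0 < |w − 5| < δ ⇒ |w² − 25| < ϵ.
Factor: w² − 25 = (w − 5)(w + 5), so |w² − 25| = |w − 5|·|w + 5|.
Impose δ ≤ 1 so that |w| < 6; then |w + 5| ≤ 11.
Hence |w² − 25| ≤ 11|w − 5|, which is < ϵ once |w − 5| < ϵ/11.
Take δ = min(1, ϵ/11). If 0 < |w − 5| < δ then both bounds hold and |w² − 25| ≤ 11|w − 5| < 11·(ϵ/11) = ϵ.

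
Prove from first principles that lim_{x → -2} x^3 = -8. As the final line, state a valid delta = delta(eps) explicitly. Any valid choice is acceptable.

Suppose eps > 0. We seek delta > 0 with 0 < |x + 2| < delta ⇒ |x^3 + 8| < eps.
Factor: x^3 + 8 = (x + 2)(x^2 - 2x + 4), so |x^3 + 8| = |x + 2|·|x^2 - 2x + 4|.
Impose delta ≤ 1 so that |x| < 3; then |x^2 - 2x + 4| ≤ 19.
Hence |x^3 + 8| ≤ 19|x + 2|, which is < eps once |x + 2| < eps/19.
Take delta = min(1, eps/19). If 0 < |x + 2| < delta then both bounds hold and |x^3 + 8| ≤ 19|x + 2| < 19·(eps/19) = eps.

delta = min(1, eps/19)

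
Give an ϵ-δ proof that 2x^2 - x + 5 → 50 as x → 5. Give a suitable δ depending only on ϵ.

δ = min(2, ϵ/23)

Let ϵ > 0 be given. We want δ > 0 such that 0 < |x − 5| < δ implies |(2x^2 - x + 5) − 50| < ϵ.
(2x^2 - x + 5) − 50 = 2x^2 - x - 45 = (x − 5)(2x + 9).
So |(2x^2 - x + 5) − 50| = |x − 5|·|2x + 9|.
Assume first that |x − 5| < 2, so |x| < 7. Then |2x + 9| ≤ 2·7 + 9 = 23.
Hence |(2x^2 - x + 5) − 50| ≤ 23|x − 5| < ϵ provided |x − 5| < ϵ/23.
Take δ = min(2, ϵ/23). Then 0 < |x − 5| < δ gives both |x − 5| < 2 and |x − 5| < ϵ/23, so |(2x^2 - x + 5) − 50| < ϵ.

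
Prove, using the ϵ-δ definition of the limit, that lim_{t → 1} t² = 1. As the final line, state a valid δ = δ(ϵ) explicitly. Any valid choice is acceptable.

δ = min(1, ϵ/3)

Suppose ϵ > 0. We seek δ > 0 with 0 < |t − 1| < δ ⇒ |t² − 1| < ϵ.
Factor: t² − 1 = (t − 1)(t + 1), so |t² − 1| = |t − 1|·|t + 1|.
Restrict δ ≤ 1. Then |t − 1| < 1 gives |t| < 2, so by the triangle inequality |t + 1| ≤ 2 + 1 = 3.
Hence |t² − 1| ≤ 3|t − 1|, which is < ϵ once |t − 1| < ϵ/3.
Take δ = min(1, ϵ/3). If 0 < |t − 1| < δ then both bounds hold and |t² − 1| ≤ 3|t − 1| < 3·(ϵ/3) = ϵ.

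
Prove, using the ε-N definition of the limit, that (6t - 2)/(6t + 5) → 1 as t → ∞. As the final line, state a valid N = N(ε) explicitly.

N = (7/6)/ε

Fix ε > 0. We seek N > 0 such that t > N implies |(6t - 2)/(6t + 5) − 1| < ε.
(6t - 2)/(6t + 5) − 1 = (6(6t - 2) − 6(6t + 5)) / (6(6t + 5)) = -42/(6(6t + 5)).
For t > 0 we have 6t + 5 > 6t, so |(6t - 2)/(6t + 5) − 1| = 42/(6(6t + 5)) < 42/(6·6t) = (7/6)/t.
Thus |(6t - 2)/(6t + 5) − 1| < ε whenever t > (7/6)/ε.
Take N = (7/6)/ε. If t > N then |(6t - 2)/(6t + 5) − 1| < (7/6)/t < ε.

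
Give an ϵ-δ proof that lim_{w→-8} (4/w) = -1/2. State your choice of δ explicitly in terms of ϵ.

Suppose ϵ > 0. We seek δ > 0 such that 0 < |w + 8| < δ implies |4/w + 1/2| < ϵ.
|4/w + 1/2| = 4·|-8 − w|/(8·|w|) = 4|w + 8|/(8|w|).
Require δ ≤ 4 so that |w| > 8 − 4 = 4, hence 8|w| > 32.
Then |4/w + 1/2| < 4|w + 8|/32, which is < ϵ when |w + 8| < 8ϵ.
Take δ = min(4, 8ϵ). Then 0 < |w + 8| < δ gives both |w + 8| < 4 and |w + 8| < 8ϵ, so |4/w + 1/2| < ϵ.

δ = min(4, 8ϵ)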